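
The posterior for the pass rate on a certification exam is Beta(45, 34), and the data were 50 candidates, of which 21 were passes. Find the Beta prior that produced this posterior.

Under Beta–binomial conjugacy the posterior parameters are (α+s, β+f).
Subtract the data counts: 45−21=24, 34−29=5.

Beta(24, 5)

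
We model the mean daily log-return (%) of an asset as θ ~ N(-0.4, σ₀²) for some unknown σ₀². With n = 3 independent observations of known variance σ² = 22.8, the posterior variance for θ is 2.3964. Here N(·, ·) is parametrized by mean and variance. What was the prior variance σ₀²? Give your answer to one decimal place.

Posterior precision equals prior precision plus data precision: 1/σ_n² = 1/σ₀² + n/σ².
So 1/σ₀² = 1/2.3964 − 3/22.8 = 0.417293 − 0.131579 = 0.285714.
Hence σ₀² = 1/0.285714 ≈ 3.5.

σ₀² = 3.5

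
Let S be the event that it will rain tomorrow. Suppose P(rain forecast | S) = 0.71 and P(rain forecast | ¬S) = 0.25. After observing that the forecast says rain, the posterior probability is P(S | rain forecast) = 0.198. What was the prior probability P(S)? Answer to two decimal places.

P(S) = 0.08

In odds form, posterior odds = prior odds × likelihood ratio, so prior odds = posterior odds ÷ LR.
Posterior odds = 0.198/(1−0.198) = 0.2469. LR = 0.71/0.25 = 2.8400.
Prior odds = 0.2469/2.8400 = 0.0869, so P(S) = 0.0869/(1+0.0869) ≈ 0.08.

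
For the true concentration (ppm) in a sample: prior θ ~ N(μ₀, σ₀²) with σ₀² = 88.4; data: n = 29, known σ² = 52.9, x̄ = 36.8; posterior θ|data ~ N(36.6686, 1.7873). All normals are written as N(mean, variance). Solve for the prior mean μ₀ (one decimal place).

With known observation variance, the Normal–Normal posterior has precision τ_n = τ₀ + n/σ² and mean μ_n = (τ₀μ₀ + (n/σ²)x̄)/τ_n.
Here τ₀ = 1/88.4 = 0.011312 and τ_data = 29/52.9 = 0.548204, so τ_n = 0.559516.
Rearranging for μ₀: μ₀ = (μ_n·τ_n − τ_data·x̄)/τ₀ = (36.6686·0.559516 − 0.548204·36.8) / 0.011312 = 0.342761/0.011312 ≈ 30.3.

μ₀ = 30.3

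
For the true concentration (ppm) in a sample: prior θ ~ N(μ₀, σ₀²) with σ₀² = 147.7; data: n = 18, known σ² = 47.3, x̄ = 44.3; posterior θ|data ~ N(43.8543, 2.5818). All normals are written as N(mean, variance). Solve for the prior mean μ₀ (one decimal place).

μ₀ = 18.8

The posterior mean is a precision-weighted average: μ_n = (τ₀μ₀ + τ_data·x̄)/(τ₀+τ_data), with τ₀=1/σ₀² and τ_data=n/σ².
Here τ₀ = 1/147.7 = 0.006770 and τ_data = 18/47.3 = 0.380550, so τ_n = 0.387320.
Rearranging for μ₀: μ₀ = (μ_n·τ_n − τ_data·x̄)/τ₀ = (43.8543·0.387320 − 0.380550·44.3) / 0.006770 = 0.127282/0.006770 ≈ 18.8.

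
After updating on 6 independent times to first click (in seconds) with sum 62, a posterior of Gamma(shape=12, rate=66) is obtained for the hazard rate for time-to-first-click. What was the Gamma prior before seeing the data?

Gamma(shape=6, rate=4)

Gamma–exponential conjugacy: posterior shape = α + n, posterior rate = β + Σtᵢ.
So α = 12 − 6 = 6 and β = 66 − 62 = 4.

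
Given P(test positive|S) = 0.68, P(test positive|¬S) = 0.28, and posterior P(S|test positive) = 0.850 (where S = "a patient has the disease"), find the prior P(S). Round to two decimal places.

P(S) = 0.70

Bayes' rule in odds form gives O(S|E) = O(S)·[P(E|S)/P(E|¬S)], hence O(S) = O(S|E)/LR.
Posterior odds = 0.850/(1−0.850) = 5.6667. LR = 0.68/0.28 = 2.4286.
Prior odds = 5.6667/2.4286 = 2.3333, so P(S) = 2.3333/(1+2.3333) ≈ 0.70.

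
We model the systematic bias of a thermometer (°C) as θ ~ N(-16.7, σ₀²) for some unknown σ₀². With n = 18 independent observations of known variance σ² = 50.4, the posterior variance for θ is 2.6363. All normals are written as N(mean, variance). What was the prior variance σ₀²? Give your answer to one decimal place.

σ₀² = 45.1

For the Normal–Normal model with known σ², precisions add: τ_n = τ₀ + n/σ².
So 1/σ₀² = 1/2.6363 − 18/50.4 = 0.379320 − 0.357143 = 0.022177.
Hence σ₀² = 1/0.022177 ≈ 45.1.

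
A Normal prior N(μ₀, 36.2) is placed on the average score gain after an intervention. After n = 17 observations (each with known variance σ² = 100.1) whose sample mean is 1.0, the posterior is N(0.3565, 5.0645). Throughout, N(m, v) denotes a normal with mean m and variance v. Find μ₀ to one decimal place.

With known observation variance, the Normal–Normal posterior has precision τ_n = τ₀ + n/σ² and mean μ_n = (τ₀μ₀ + (n/σ²)x̄)/τ_n.
Here τ₀ = 1/36.2 = 0.027624 and τ_data = 17/100.1 = 0.169830, so τ_n = 0.197454.
Rearranging for μ₀: μ₀ = (μ_n·τ_n − τ_data·x̄)/τ₀ = (0.3565·0.197454 − 0.169830·1.0) / 0.027624 = -0.099438/0.027624 ≈ -3.6.

μ₀ = -3.6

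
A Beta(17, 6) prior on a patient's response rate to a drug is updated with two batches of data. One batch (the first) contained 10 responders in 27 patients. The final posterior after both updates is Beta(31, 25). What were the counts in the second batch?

Because Beta–binomial updating is additive in the counts, the combined data contributed (α_post−α_prior, β_post−β_prior) successes and failures.
Total across both batches: 31−17=14 responders, 25−6=19 non-responders.
Subtract the first batch: 14−10=4 responders and 19−17=2 non-responders.

4 responders and 2 non-responders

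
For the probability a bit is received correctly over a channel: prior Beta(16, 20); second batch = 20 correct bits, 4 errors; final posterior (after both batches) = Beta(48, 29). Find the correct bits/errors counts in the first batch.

12 correct bits and 5 errors

Sequential conjugate updates are equivalent to a single update on the pooled data, so total successes = posterior α − prior α and total failures = posterior β − prior β.
Total across both batches: 48−16=32 correct bits, 29−20=9 errors.
Subtract the second batch: 32−20=12 correct bits and 9−4=5 errors.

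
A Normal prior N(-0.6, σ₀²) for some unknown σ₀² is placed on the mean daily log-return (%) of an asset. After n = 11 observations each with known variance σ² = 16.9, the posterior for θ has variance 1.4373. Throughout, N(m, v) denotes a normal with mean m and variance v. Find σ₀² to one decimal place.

Posterior precision equals prior precision plus data precision: 1/σ_n² = 1/σ₀² + n/σ².
So 1/σ₀² = 1/1.4373 − 11/16.9 = 0.695749 − 0.650888 = 0.044861.
Hence σ₀² = 1/0.044861 ≈ 22.3.

σ₀² = 22.3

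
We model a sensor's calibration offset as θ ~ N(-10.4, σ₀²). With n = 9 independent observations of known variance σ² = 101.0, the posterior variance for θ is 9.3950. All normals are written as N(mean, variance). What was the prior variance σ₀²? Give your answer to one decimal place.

For the Normal–Normal model with known σ², precisions add: τ_n = τ₀ + n/σ².
So 1/σ₀² = 1/9.3950 − 9/101.0 = 0.106440 − 0.089109 = 0.017331.
Hence σ₀² = 1/0.017331 ≈ 57.7.

σ₀² = 57.7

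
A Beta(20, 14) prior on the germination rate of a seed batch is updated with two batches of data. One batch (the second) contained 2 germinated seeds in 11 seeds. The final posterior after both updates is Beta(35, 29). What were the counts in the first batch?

Because Beta–binomial updating is additive in the counts, the combined data contributed (α_post−α_prior, β_post−β_prior) successes and failures.
Total across both batches: 35−20=15 germinated seeds, 29−14=15 non-germinating seeds.
Subtract the second batch: 15−2=13 germinated seeds and 15−9=6 non-germinating seeds.

13 germinated seeds and 6 non-germinating seeds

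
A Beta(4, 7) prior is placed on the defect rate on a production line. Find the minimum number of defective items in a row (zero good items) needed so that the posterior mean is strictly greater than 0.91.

After k defective items and 0 good items the posterior is Beta(4+k, 7), with mean (4+k)/(4+7+k).
Set (4+k)/(11+k) > 0.91 and solve: k > (0.91·11 − 4)/(1 − 0.91) = 66.778.
The smallest integer exceeding 66.778 is 67, and checking k=67: (71)/(78) = 0.9103 > 0.91.

k = 67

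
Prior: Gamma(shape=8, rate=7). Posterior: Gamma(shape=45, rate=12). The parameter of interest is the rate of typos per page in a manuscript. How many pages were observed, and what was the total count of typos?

Gamma–Poisson conjugacy: posterior shape = α + Σxᵢ, posterior rate = β + n.
Matching: Σxᵢ = 45 − 8 = 37 and n = 12 − 7 = 5.

n = 5 pages with total 37 typos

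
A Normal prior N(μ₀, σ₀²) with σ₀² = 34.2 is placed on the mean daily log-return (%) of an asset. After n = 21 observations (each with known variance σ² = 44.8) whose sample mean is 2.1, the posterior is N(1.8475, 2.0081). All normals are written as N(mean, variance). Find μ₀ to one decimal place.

μ₀ = -2.2

With known observation variance, the Normal–Normal posterior has precision τ_n = τ₀ + n/σ² and mean μ_n = (τ₀μ₀ + (n/σ²)x̄)/τ_n.
Here τ₀ = 1/34.2 = 0.029240 and τ_data = 21/44.8 = 0.468750, so τ_n = 0.497990.
Rearranging for μ₀: μ₀ = (μ_n·τ_n − τ_data·x̄)/τ₀ = (1.8475·0.497990 − 0.468750·2.1) / 0.029240 = -0.064338/0.029240 ≈ -2.2.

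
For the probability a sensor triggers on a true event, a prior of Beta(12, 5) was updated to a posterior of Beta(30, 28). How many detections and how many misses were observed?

18 detections and 23 misses

Under Beta–binomial conjugacy the posterior parameters are (a+s, b+f).
Match parameters: s=30−12=18, f=28−5=23.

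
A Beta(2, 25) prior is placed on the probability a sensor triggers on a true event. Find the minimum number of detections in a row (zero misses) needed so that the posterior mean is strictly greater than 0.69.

After k detections and 0 misses the posterior is Beta(2+k, 25), with mean (2+k)/(2+25+k).
Set (2+k)/(27+k) > 0.69 and solve: k > (0.69·27 − 2)/(1 − 0.69) = 53.645.
The smallest integer exceeding 53.645 is 54, and checking k=54: (56)/(81) = 0.6914 > 0.69.

k = 54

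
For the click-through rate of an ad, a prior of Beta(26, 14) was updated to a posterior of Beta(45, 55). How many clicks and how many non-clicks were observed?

Under Beta–binomial conjugacy the posterior parameters are (α+s, β+f).
Match parameters: s=45−26=19, f=55−14=41.

19 clicks and 41 non-clicks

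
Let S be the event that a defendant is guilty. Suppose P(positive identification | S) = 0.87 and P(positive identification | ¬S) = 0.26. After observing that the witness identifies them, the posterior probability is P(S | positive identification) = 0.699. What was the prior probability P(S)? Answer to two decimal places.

Bayes' rule in odds form gives O(S|E) = O(S)·[P(E|S)/P(E|¬S)], hence O(S) = O(S|E)/LR.
Posterior odds = 0.699/(1−0.699) = 2.3223. LR = 0.87/0.26 = 3.3462.
Prior odds = 2.3223/3.3462 = 0.6940, so P(S) = 0.6940/(1+0.6940) ≈ 0.41.

P(S) = 0.41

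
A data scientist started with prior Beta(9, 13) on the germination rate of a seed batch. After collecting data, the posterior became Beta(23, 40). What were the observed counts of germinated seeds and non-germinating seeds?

14 germinated seeds and 27 non-germinating seeds

Under Beta–binomial conjugacy the posterior parameters are (α+s, β+f).
So s = 23 − 9 = 14 and f = 40 − 13 = 27.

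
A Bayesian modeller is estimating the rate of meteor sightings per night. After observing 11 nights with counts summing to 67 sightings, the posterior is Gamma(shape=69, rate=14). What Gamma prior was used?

Gamma–Poisson conjugacy: posterior shape = α + Σxᵢ, posterior rate = β + n.
So α = 69 − 67 = 2 and β = 14 − 11 = 3.

Gamma(shape=2, rate=3)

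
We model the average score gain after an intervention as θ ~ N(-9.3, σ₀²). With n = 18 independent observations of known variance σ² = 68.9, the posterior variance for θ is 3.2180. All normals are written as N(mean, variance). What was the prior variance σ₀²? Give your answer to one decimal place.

For the Normal–Normal model with known σ², precisions add: τ_n = τ₀ + n/σ².
So 1/σ₀² = 1/3.2180 − 18/68.9 = 0.310752 − 0.261248 = 0.049504.
Hence σ₀² = 1/0.049504 ≈ 20.2.

σ₀² = 20.2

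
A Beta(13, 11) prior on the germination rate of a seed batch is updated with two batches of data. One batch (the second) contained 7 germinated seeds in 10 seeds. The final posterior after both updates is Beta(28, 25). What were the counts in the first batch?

8 germinated seeds and 11 non-germinating seeds

Because Beta–binomial updating is additive in the counts, the combined data contributed (α_post−α_prior, β_post−β_prior) successes and failures.
Total across both batches: 28−13=15 germinated seeds, 25−11=14 non-germinating seeds.
Subtract the second batch: 15−7=8 germinated seeds and 14−3=11 non-germinating seeds.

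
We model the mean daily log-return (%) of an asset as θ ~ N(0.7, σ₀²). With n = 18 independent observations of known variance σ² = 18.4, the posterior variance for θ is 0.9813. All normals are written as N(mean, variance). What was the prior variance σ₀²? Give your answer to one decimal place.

σ₀² = 24.5

Posterior precision equals prior precision plus data precision: 1/σ_n² = 1/σ₀² + n/σ².
So 1/σ₀² = 1/0.9813 − 18/18.4 = 1.019056 − 0.978261 = 0.040795.
Hence σ₀² = 1/0.040795 ≈ 24.5.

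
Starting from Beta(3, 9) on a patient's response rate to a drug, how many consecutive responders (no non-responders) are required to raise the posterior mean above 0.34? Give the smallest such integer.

k = 2

After k responders and 0 non-responders the posterior is Beta(3+k, 9), with mean (3+k)/(3+9+k).
Set (3+k)/(12+k) > 0.34 and solve: k > (0.34·12 − 3)/(1 − 0.34) = 1.636.
The smallest integer exceeding 1.636 is 2.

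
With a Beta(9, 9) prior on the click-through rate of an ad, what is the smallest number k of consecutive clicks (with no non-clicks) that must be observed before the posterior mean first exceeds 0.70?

k = 13

After k clicks and 0 non-clicks the posterior is Beta(9+k, 9), with mean (9+k)/(9+9+k).
Set (9+k)/(18+k) > 0.70 and solve: k > (0.70·18 − 9)/(1 − 0.70) = 12.000.
The smallest integer exceeding 12.000 is 13, and checking k=13: (22)/(31) = 0.7097 > 0.70.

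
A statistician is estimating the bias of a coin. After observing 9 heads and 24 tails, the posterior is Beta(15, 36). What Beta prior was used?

Beta(6, 12)

Under Beta–binomial conjugacy the posterior parameters are (a+s, b+f).
Subtract the data counts: 15−9=6, 36−24=12.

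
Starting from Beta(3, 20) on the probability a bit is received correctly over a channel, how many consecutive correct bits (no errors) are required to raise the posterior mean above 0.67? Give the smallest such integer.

After k correct bits and 0 errors the posterior is Beta(3+k, 20), with mean (3+k)/(3+20+k).
Set (3+k)/(23+k) > 0.67 and solve: k > (0.67·23 − 3)/(1 − 0.67) = 37.606.
The smallest integer exceeding 37.606 is 38, and checking k=38: (41)/(61) = 0.6721 > 0.67.

k = 38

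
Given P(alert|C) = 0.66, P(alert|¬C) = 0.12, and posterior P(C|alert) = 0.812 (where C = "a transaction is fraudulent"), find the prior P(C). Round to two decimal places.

P(C) = 0.44

In odds form, posterior odds = prior odds × likelihood ratio, so prior odds = posterior odds ÷ LR.
Posterior odds = 0.812/(1−0.812) = 4.3191. LR = 0.66/0.12 = 5.5000.
Prior odds = 4.3191/5.5000 = 0.7853, so P(C) = 0.7853/(1+0.7853) ≈ 0.44.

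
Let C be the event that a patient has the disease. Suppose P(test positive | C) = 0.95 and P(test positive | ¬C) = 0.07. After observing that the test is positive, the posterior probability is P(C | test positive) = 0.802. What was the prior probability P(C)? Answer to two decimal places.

P(C) = 0.23

Bayes' rule in odds form gives O(C|E) = O(C)·[P(E|C)/P(E|¬C)], hence O(C) = O(C|E)/LR.
Posterior odds = 0.802/(1−0.802) = 4.0505. LR = 0.95/0.07 = 13.5714.
Prior odds = 4.0505/13.5714 = 0.2985, so P(C) = 0.2985/(1+0.2985) ≈ 0.23.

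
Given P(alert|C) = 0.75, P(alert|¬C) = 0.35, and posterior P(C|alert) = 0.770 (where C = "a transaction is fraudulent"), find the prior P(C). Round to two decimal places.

In odds form, posterior odds = prior odds × likelihood ratio, so prior odds = posterior odds ÷ LR.
Posterior odds = 0.770/(1−0.770) = 3.3478. LR = 0.75/0.35 = 2.1429.
Prior odds = 3.3478/2.1429 = 1.5623, so P(C) = 1.5623/(1+1.5623) ≈ 0.61.

P(C) = 0.61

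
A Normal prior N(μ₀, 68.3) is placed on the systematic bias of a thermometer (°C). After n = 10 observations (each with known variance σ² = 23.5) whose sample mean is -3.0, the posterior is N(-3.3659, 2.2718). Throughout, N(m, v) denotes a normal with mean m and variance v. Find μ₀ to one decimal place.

μ₀ = -14.0

With known observation variance, the Normal–Normal posterior has precision τ_n = τ₀ + n/σ² and mean μ_n = (τ₀μ₀ + (n/σ²)x̄)/τ_n.
Here τ₀ = 1/68.3 = 0.014641 and τ_data = 10/23.5 = 0.425532, so τ_n = 0.440173.
Rearranging for μ₀: μ₀ = (μ_n·τ_n − τ_data·x̄)/τ₀ = (-3.3659·0.440173 − 0.425532·-3.0) / 0.014641 = -0.204982/0.014641 ≈ -14.0.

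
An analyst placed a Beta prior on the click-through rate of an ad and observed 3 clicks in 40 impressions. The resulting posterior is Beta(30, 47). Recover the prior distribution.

Beta(27, 10)

A Beta(α, β) prior with s successes and f failures in binomial data gives a Beta(α+s, β+f) posterior.
Subtract the data counts: 30−3=27, 47−37=10.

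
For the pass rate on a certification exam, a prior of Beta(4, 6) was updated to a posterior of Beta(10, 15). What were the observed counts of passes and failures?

A Beta(α, β) prior with s successes and f failures in binomial data gives a Beta(α+s, β+f) posterior.
Match parameters: s=10−4=6, f=15−6=9.

6 passes and 9 failures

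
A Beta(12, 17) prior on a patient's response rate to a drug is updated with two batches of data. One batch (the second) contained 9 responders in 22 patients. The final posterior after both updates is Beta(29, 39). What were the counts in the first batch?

8 responders and 9 non-responders

Because Beta–binomial updating is additive in the counts, the combined data contributed (α_post−α_prior, β_post−β_prior) successes and failures.
Total across both batches: 29−12=17 responders, 39−17=22 non-responders.
Subtract the second batch: 17−9=8 responders and 22−13=9 non-responders.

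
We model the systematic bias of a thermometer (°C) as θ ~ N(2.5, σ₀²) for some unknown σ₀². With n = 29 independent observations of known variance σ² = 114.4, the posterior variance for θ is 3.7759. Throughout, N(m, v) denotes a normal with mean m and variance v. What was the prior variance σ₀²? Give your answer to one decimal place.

Posterior precision equals prior precision plus data precision: 1/σ_n² = 1/σ₀² + n/σ².
So 1/σ₀² = 1/3.7759 − 29/114.4 = 0.264838 − 0.253497 = 0.011341.
Hence σ₀² = 1/0.011341 ≈ 88.2.

σ₀² = 88.2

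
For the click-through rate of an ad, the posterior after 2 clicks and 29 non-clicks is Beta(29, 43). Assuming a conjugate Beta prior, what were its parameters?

Beta is conjugate to the binomial likelihood: posterior = Beta(α+s, β+f).
Subtract the data counts: 29−2=27, 43−29=14.

Beta(27, 14)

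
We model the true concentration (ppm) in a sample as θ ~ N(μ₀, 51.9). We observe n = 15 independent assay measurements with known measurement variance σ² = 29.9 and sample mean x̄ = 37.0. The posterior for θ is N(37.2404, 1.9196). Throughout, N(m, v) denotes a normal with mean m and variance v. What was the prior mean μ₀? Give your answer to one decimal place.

μ₀ = 43.5

The posterior mean is a precision-weighted average: μ_n = (τ₀μ₀ + τ_data·x̄)/(τ₀+τ_data), with τ₀=1/σ₀² and τ_data=n/σ².
Here τ₀ = 1/51.9 = 0.019268 and τ_data = 15/29.9 = 0.501672, so τ_n = 0.520940.
Rearranging for μ₀: μ₀ = (μ_n·τ_n − τ_data·x̄)/τ₀ = (37.2404·0.520940 − 0.501672·37.0) / 0.019268 = 0.838150/0.019268 ≈ 43.5.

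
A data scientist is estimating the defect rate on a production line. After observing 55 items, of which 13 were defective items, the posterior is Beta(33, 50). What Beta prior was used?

Under Beta–binomial conjugacy the posterior parameters are (a+s, b+f).
Subtract the data counts: 33−13=20, 50−42=8.

Beta(20, 8)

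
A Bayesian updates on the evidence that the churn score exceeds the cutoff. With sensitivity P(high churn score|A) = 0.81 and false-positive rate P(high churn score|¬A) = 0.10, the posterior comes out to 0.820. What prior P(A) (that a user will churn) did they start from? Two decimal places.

Bayes' rule in odds form gives O(A|E) = O(A)·[P(E|A)/P(E|¬A)], hence O(A) = O(A|E)/LR.
Posterior odds = 0.820/(1−0.820) = 4.5556. LR = 0.81/0.10 = 8.1000.
Prior odds = 4.5556/8.1000 = 0.5624, so P(A) = 0.5624/(1+0.5624) ≈ 0.36.

P(A) = 0.36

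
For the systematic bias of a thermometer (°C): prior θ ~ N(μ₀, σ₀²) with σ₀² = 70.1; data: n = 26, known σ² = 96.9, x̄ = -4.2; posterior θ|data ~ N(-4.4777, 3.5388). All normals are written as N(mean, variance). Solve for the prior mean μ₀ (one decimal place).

The posterior mean is a precision-weighted average: μ_n = (τ₀μ₀ + τ_data·x̄)/(τ₀+τ_data), with τ₀=1/σ₀² and τ_data=n/σ².
Here τ₀ = 1/70.1 = 0.014265 and τ_data = 26/96.9 = 0.268318, so τ_n = 0.282583.
Rearranging for μ₀: μ₀ = (μ_n·τ_n − τ_data·x̄)/τ₀ = (-4.4777·0.282583 − 0.268318·-4.2) / 0.014265 = -0.138386/0.014265 ≈ -9.7.

μ₀ = -9.7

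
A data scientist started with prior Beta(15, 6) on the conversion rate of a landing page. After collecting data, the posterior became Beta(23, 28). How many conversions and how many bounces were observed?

Under Beta–binomial conjugacy the posterior parameters are (α+s, β+f).
So s = 23 − 15 = 8 and f = 28 − 6 = 22.

8 conversions and 22 bounces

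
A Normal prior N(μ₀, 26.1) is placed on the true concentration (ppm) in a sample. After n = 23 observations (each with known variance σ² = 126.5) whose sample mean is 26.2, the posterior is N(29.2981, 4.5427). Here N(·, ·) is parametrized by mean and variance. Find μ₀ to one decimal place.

The posterior mean is a precision-weighted average: μ_n = (τ₀μ₀ + τ_data·x̄)/(τ₀+τ_data), with τ₀=1/σ₀² and τ_data=n/σ².
Here τ₀ = 1/26.1 = 0.038314 and τ_data = 23/126.5 = 0.181818, so τ_n = 0.220132.
Rearranging for μ₀: μ₀ = (μ_n·τ_n − τ_data·x̄)/τ₀ = (29.2981·0.220132 − 0.181818·26.2) / 0.038314 = 1.685818/0.038314 ≈ 44.0.

μ₀ = 44.0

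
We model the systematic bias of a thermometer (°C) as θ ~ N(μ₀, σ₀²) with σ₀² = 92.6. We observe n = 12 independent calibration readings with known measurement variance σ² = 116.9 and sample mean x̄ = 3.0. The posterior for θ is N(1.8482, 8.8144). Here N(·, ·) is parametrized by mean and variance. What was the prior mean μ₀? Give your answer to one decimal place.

μ₀ = -9.1

With known observation variance, the Normal–Normal posterior has precision τ_n = τ₀ + n/σ² and mean μ_n = (τ₀μ₀ + (n/σ²)x̄)/τ_n.
Here τ₀ = 1/92.6 = 0.010799 and τ_data = 12/116.9 = 0.102652, so τ_n = 0.113451.
Rearranging for μ₀: μ₀ = (μ_n·τ_n − τ_data·x̄)/τ₀ = (1.8482·0.113451 − 0.102652·3.0) / 0.010799 = -0.098276/0.010799 ≈ -9.1.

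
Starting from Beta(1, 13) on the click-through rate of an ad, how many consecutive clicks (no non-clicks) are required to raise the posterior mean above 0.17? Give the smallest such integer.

After k clicks and 0 non-clicks the posterior is Beta(1+k, 13), with mean (1+k)/(1+13+k).
Set (1+k)/(14+k) > 0.17 and solve: k > (0.17·14 − 1)/(1 − 0.17) = 1.663.
The smallest integer exceeding 1.663 is 2.

k = 2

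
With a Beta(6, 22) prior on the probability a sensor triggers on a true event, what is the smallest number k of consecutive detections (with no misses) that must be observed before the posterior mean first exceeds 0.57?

k = 24

After k detections and 0 misses the posterior is Beta(6+k, 22), with mean (6+k)/(6+22+k).
Set (6+k)/(28+k) > 0.57 and solve: k > (0.57·28 − 6)/(1 − 0.57) = 23.163.
The smallest integer exceeding 23.163 is 24, and checking k=24: (30)/(52) = 0.5769 > 0.57.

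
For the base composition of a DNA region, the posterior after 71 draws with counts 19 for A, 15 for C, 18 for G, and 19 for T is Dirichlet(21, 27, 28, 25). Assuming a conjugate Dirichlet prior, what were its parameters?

For a Dirichlet(α) prior with multinomial counts c, the posterior is Dirichlet(α + c) componentwise.
Subtract each count from the matching posterior parameter: 21−19=2, 27−15=12, 28−18=10, 25−19=6.

Dirichlet(2, 12, 10, 6)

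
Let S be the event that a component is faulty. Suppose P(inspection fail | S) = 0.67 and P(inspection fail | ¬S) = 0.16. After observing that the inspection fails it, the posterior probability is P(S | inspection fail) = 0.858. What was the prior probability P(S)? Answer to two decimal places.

P(S) = 0.59

Bayes' rule in odds form gives O(S|E) = O(S)·[P(E|S)/P(E|¬S)], hence O(S) = O(S|E)/LR.
Posterior odds = 0.858/(1−0.858) = 6.0423. LR = 0.67/0.16 = 4.1875.
Prior odds = 6.0423/4.1875 = 1.4429, so P(S) = 1.4429/(1+1.4429) ≈ 0.59.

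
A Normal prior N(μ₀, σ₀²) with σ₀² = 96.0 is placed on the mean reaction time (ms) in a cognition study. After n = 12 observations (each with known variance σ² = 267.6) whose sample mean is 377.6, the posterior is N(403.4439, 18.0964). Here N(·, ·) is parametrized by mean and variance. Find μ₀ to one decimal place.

With known observation variance, the Normal–Normal posterior has precision τ_n = τ₀ + n/σ² and mean μ_n = (τ₀μ₀ + (n/σ²)x̄)/τ_n.
Here τ₀ = 1/96.0 = 0.010417 and τ_data = 12/267.6 = 0.044843, so τ_n = 0.055260.
Rearranging for μ₀: μ₀ = (μ_n·τ_n − τ_data·x̄)/τ₀ = (403.4439·0.055260 − 0.044843·377.6) / 0.010417 = 5.361593/0.010417 ≈ 514.7.

μ₀ = 514.7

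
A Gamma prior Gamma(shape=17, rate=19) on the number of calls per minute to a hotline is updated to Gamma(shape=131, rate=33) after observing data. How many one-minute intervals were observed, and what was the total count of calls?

n = 14 one-minute intervals with total 114 calls

A Gamma(α, β) prior (rate parametrization) on a Poisson rate with n observations summing to S gives posterior Gamma(α+S, β+n).
Matching: Σxᵢ = 131 − 17 = 114 and n = 33 − 19 = 14.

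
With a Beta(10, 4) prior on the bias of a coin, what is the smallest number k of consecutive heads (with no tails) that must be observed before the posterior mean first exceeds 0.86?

After k heads and 0 tails the posterior is Beta(10+k, 4), with mean (10+k)/(10+4+k).
Set (10+k)/(14+k) > 0.86 and solve: k > (0.86·14 − 10)/(1 − 0.86) = 14.571.
The smallest integer exceeding 14.571 is 15.

k = 15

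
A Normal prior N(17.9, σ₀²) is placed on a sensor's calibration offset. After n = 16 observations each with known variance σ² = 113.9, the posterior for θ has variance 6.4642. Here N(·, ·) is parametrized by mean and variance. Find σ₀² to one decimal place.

For the Normal–Normal model with known σ², precisions add: τ_n = τ₀ + n/σ².
So 1/σ₀² = 1/6.4642 − 16/113.9 = 0.154698 − 0.140474 = 0.014224.
Hence σ₀² = 1/0.014224 ≈ 70.3.

σ₀² = 70.3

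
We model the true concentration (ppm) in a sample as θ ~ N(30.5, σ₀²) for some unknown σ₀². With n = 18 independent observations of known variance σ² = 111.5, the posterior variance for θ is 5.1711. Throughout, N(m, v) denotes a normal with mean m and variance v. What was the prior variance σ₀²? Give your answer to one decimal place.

σ₀² = 31.3

For the Normal–Normal model with known σ², precisions add: τ_n = τ₀ + n/σ².
So 1/σ₀² = 1/5.1711 − 18/111.5 = 0.193382 − 0.161435 = 0.031947.
Hence σ₀² = 1/0.031947 ≈ 31.3.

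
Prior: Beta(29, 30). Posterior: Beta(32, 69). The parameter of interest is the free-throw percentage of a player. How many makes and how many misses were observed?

Beta is conjugate to the binomial likelihood: posterior = Beta(α+s, β+f).
So s = 32 − 29 = 3 and f = 69 − 30 = 39.

3 makes and 39 misses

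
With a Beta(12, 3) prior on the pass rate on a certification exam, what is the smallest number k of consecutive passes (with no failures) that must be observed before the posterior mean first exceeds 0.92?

After k passes and 0 failures the posterior is Beta(12+k, 3), with mean (12+k)/(12+3+k).
Set (12+k)/(15+k) > 0.92 and solve: k > (0.92·15 − 12)/(1 − 0.92) = 22.500.
The smallest integer exceeding 22.500 is 23, and checking k=23: (35)/(38) = 0.9211 > 0.92.

k = 23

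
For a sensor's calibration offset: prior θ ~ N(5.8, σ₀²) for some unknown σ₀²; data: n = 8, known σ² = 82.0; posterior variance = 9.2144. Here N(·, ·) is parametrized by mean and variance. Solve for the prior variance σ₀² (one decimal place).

σ₀² = 91.2

For the Normal–Normal model with known σ², precisions add: τ_n = τ₀ + n/σ².
So 1/σ₀² = 1/9.2144 − 8/82.0 = 0.108526 − 0.097561 = 0.010965.
Hence σ₀² = 1/0.010965 ≈ 91.2.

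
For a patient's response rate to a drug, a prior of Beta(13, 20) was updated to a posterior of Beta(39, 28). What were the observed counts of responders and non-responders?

Beta is conjugate to the binomial likelihood: posterior = Beta(a+s, b+f).
Match parameters: s=39−13=26, f=28−20=8.

26 responders and 8 non-responders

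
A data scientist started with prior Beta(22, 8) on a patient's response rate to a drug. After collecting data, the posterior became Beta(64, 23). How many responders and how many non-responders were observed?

42 responders and 15 non-responders

Under Beta–binomial conjugacy the posterior parameters are (α+s, β+f).
So s = 64 − 22 = 42 and f = 23 − 8 = 15.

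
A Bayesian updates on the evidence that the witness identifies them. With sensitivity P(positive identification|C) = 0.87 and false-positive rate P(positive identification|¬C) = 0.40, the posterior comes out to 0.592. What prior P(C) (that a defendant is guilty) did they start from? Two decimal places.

In odds form, posterior odds = prior odds × likelihood ratio, so prior odds = posterior odds ÷ LR.
Posterior odds = 0.592/(1−0.592) = 1.4510. LR = 0.87/0.40 = 2.1750.
Prior odds = 1.4510/2.1750 = 0.6671, so P(C) = 0.6671/(1+0.6671) ≈ 0.40.

P(C) = 0.40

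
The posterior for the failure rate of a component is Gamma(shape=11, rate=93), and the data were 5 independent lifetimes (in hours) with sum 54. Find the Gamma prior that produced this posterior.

For an exponential likelihood with a Gamma(α, β) prior on the rate, n observations with total T give posterior Gamma(α+n, β+T).
So α = 11 − 5 = 6 and β = 93 − 54 = 39.

Gamma(shape=6, rate=39)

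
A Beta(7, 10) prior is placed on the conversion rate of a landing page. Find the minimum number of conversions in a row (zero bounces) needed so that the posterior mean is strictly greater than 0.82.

After k conversions and 0 bounces the posterior is Beta(7+k, 10), with mean (7+k)/(7+10+k).
Set (7+k)/(17+k) > 0.82 and solve: k > (0.82·17 − 7)/(1 − 0.82) = 38.556.
The smallest integer exceeding 38.556 is 39, and checking k=39: (46)/(56) = 0.8214 > 0.82.

k = 39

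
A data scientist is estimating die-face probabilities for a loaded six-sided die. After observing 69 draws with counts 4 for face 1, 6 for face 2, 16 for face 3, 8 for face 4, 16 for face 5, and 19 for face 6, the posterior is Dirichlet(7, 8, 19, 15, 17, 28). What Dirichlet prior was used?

Dirichlet(3, 2, 3, 7, 1, 9)

For a Dirichlet(α) prior with multinomial counts c, the posterior is Dirichlet(α + c) componentwise.
Subtract each count from the matching posterior parameter: 7−4=3, 8−6=2, 19−16=3, 15−8=7, 17−16=1, 28−19=9.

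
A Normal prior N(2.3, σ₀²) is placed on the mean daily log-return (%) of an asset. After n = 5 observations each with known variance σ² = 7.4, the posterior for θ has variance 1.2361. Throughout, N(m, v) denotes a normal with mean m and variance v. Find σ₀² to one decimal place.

σ₀² = 7.5

For the Normal–Normal model with known σ², precisions add: τ_n = τ₀ + n/σ².
So 1/σ₀² = 1/1.2361 − 5/7.4 = 0.808996 − 0.675676 = 0.133320.
Hence σ₀² = 1/0.133320 ≈ 7.5.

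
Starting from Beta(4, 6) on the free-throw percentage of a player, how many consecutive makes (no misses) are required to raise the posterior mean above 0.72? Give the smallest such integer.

After k makes and 0 misses the posterior is Beta(4+k, 6), with mean (4+k)/(4+6+k).
Set (4+k)/(10+k) > 0.72 and solve: k > (0.72·10 − 4)/(1 − 0.72) = 11.429.
The smallest integer exceeding 11.429 is 12, and checking k=12: (16)/(22) = 0.7273 > 0.72.

k = 12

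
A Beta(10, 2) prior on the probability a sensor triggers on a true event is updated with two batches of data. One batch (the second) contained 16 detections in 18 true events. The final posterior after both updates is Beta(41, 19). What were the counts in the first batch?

15 detections and 15 misses

Sequential conjugate updates are equivalent to a single update on the pooled data, so total successes = posterior α − prior α and total failures = posterior β − prior β.
Total across both batches: 41−10=31 detections, 19−2=17 misses.
Subtract the second batch: 31−16=15 detections and 17−2=15 misses.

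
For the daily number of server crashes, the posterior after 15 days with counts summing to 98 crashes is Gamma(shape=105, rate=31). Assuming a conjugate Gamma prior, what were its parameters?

Gamma–Poisson conjugacy: posterior shape = α + Σxᵢ, posterior rate = β + n.
So α = 105 − 98 = 7 and β = 31 − 15 = 16.

Gamma(shape=7, rate=16)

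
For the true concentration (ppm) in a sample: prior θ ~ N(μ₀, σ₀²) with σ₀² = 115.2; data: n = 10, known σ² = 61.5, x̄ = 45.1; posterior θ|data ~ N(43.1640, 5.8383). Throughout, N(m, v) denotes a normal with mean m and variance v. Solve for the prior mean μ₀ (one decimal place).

With known observation variance, the Normal–Normal posterior has precision τ_n = τ₀ + n/σ² and mean μ_n = (τ₀μ₀ + (n/σ²)x̄)/τ_n.
Here τ₀ = 1/115.2 = 0.008681 and τ_data = 10/61.5 = 0.162602, so τ_n = 0.171283.
Rearranging for μ₀: μ₀ = (μ_n·τ_n − τ_data·x̄)/τ₀ = (43.1640·0.171283 − 0.162602·45.1) / 0.008681 = 0.059909/0.008681 ≈ 6.9.

μ₀ = 6.9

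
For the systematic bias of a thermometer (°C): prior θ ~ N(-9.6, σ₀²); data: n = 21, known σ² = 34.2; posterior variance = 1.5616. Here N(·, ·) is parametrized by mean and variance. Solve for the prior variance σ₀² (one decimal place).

σ₀² = 38.0

Posterior precision equals prior precision plus data precision: 1/σ_n² = 1/σ₀² + n/σ².
So 1/σ₀² = 1/1.5616 − 21/34.2 = 0.640369 − 0.614035 = 0.026334.
Hence σ₀² = 1/0.026334 ≈ 38.0.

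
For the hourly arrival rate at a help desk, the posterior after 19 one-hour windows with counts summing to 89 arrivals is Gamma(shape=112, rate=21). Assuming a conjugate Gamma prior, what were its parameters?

Gamma–Poisson conjugacy: posterior shape = α + Σxᵢ, posterior rate = β + n.
So α = 112 − 89 = 23 and β = 21 − 19 = 2.

Gamma(shape=23, rate=2)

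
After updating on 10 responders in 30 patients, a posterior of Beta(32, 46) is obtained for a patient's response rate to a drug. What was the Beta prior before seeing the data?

Under Beta–binomial conjugacy the posterior parameters are (a+s, b+f).
So a = 32 − 10 = 22 and b = 46 − 20 = 26.

Beta(22, 26)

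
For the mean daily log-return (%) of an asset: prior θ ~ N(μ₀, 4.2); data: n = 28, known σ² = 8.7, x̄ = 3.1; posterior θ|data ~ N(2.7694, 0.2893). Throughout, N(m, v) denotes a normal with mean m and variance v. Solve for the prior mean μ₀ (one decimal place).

With known observation variance, the Normal–Normal posterior has precision τ_n = τ₀ + n/σ² and mean μ_n = (τ₀μ₀ + (n/σ²)x̄)/τ_n.
Here τ₀ = 1/4.2 = 0.238095 and τ_data = 28/8.7 = 3.218391, so τ_n = 3.456486.
Rearranging for μ₀: μ₀ = (μ_n·τ_n − τ_data·x̄)/τ₀ = (2.7694·3.456486 − 3.218391·3.1) / 0.238095 = -0.404620/0.238095 ≈ -1.7.

μ₀ = -1.7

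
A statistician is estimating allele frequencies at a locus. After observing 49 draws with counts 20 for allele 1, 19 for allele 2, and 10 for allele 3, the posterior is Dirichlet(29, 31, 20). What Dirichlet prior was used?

Dirichlet(9, 12, 10)

For a Dirichlet(α) prior with multinomial counts c, the posterior is Dirichlet(α + c) componentwise.
Subtract each count from the matching posterior parameter: 29−20=9, 31−19=12, 20−10=10.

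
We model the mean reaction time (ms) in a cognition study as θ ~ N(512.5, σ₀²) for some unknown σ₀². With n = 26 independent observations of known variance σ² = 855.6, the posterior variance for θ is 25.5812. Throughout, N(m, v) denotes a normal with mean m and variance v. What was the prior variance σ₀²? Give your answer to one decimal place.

Posterior precision equals prior precision plus data precision: 1/σ_n² = 1/σ₀² + n/σ².
So 1/σ₀² = 1/25.5812 − 26/855.6 = 0.039091 − 0.030388 = 0.008703.
Hence σ₀² = 1/0.008703 ≈ 114.9.

σ₀² = 114.9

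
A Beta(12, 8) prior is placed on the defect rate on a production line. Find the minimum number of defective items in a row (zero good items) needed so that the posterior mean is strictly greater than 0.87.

After k defective items and 0 good items the posterior is Beta(12+k, 8), with mean (12+k)/(12+8+k).
Set (12+k)/(20+k) > 0.87 and solve: k > (0.87·20 − 12)/(1 − 0.87) = 41.538.
The smallest integer exceeding 41.538 is 42, and checking k=42: (54)/(62) = 0.8710 > 0.87.

k = 42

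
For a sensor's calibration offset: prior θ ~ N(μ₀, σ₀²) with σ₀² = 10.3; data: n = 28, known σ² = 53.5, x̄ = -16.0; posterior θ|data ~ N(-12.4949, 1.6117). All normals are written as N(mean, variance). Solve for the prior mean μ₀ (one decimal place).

μ₀ = 6.4

The posterior mean is a precision-weighted average: μ_n = (τ₀μ₀ + τ_data·x̄)/(τ₀+τ_data), with τ₀=1/σ₀² and τ_data=n/σ².
Here τ₀ = 1/10.3 = 0.097087 and τ_data = 28/53.5 = 0.523364, so τ_n = 0.620451.
Rearranging for μ₀: μ₀ = (μ_n·τ_n − τ_data·x̄)/τ₀ = (-12.4949·0.620451 − 0.523364·-16.0) / 0.097087 = 0.621351/0.097087 ≈ 6.4.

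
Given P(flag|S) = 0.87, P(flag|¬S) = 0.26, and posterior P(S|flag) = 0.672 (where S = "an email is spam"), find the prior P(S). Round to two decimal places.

P(S) = 0.38

In odds form, posterior odds = prior odds × likelihood ratio, so prior odds = posterior odds ÷ LR.
Posterior odds = 0.672/(1−0.672) = 2.0488. LR = 0.87/0.26 = 3.3462.
Prior odds = 2.0488/3.3462 = 0.6123, so P(S) = 0.6123/(1+0.6123) ≈ 0.38.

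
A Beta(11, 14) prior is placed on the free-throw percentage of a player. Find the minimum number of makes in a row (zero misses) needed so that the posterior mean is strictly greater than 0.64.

After k makes and 0 misses the posterior is Beta(11+k, 14), with mean (11+k)/(11+14+k).
Set (11+k)/(25+k) > 0.64 and solve: k > (0.64·25 − 11)/(1 − 0.64) = 13.889.
The smallest integer exceeding 13.889 is 14, and checking k=14: (25)/(39) = 0.6410 > 0.64.

k = 14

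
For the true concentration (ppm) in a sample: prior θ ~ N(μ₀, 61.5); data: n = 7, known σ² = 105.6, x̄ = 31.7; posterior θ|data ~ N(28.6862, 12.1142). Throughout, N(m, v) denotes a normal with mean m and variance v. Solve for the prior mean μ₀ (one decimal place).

With known observation variance, the Normal–Normal posterior has precision τ_n = τ₀ + n/σ² and mean μ_n = (τ₀μ₀ + (n/σ²)x̄)/τ_n.
Here τ₀ = 1/61.5 = 0.016260 and τ_data = 7/105.6 = 0.066288, so τ_n = 0.082548.
Rearranging for μ₀: μ₀ = (μ_n·τ_n − τ_data·x̄)/τ₀ = (28.6862·0.082548 − 0.066288·31.7) / 0.016260 = 0.266659/0.016260 ≈ 16.4.

μ₀ = 16.4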